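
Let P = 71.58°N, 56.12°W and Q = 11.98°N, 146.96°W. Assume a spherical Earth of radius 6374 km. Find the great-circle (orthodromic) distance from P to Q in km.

Haversine: a = sin²(Δφ/2)+cos φ₁ cos φ₂ sin²(Δλ/2) = 0.40380;  σ = 2·atan2(√a,√(1−a))
σ = 78.907° → d = Rσ = 6374·1.37718 = 8778 km

8778 km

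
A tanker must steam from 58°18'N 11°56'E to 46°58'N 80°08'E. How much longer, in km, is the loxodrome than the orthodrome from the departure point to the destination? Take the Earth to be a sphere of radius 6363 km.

Great circle: cos σ = sin φ₁ sin φ₂ + cos φ₁ cos φ₂ cos Δλ,  σ = 0.7150 rad → d_gc = 4549.7 km
Rhumb line: Δψ = -0.3283, q = Δφ/Δψ = 0.6025, d_rh = R√(Δφ²+q²Δλ²) = 4733.7 km
Excess = 4733.7 − 4549.7 = 184.0 ≈ 184 km

184 km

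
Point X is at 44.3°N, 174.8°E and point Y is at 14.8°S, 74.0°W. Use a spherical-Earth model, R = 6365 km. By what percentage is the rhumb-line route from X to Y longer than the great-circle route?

2.1%

Great circle: σ = 2.0138 rad → d_gc = Rσ = 12817.7 km
Rhumb: Δφ = -1.0315, Δλ = +1.9408, Δψ = -1.1254, q = Δφ/Δψ = 0.9165 → d_rh = R√(Δφ²+q²Δλ²) = 13088.0 km
Excess = (13088.0 − 12817.7) / 12817.7 = 270.3 / 12817.7 = 2.11% ≈ 2.1%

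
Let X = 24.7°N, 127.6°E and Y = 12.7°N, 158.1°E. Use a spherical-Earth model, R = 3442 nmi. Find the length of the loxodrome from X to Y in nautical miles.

Δψ = ln[tan(π/4+φ₂/2)/tan(π/4+φ₁/2)] = -0.2216;  Δφ = -0.2094 rad,  Δλ = +0.5323 rad
q = Δφ/Δψ = 0.9451
d = R·√(Δφ² + q²Δλ²) = 3442·0.54494 = 1876 nmi

1876 nmi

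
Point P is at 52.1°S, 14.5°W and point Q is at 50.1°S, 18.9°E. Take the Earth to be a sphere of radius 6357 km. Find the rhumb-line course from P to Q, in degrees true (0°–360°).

Δψ = ln[tan(π/4+φ₂/2)/tan(π/4+φ₁/2)] = +0.0556
Δλ = +0.5829 rad (taken the short way round)
course = atan2(Δλ, Δψ) = 84.55°

84.6°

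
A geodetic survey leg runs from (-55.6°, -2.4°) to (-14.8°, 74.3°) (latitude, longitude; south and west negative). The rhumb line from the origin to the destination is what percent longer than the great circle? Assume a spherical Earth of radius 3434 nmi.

Great circle: σ = 1.2277 rad → d_gc = Rσ = 4215.8 nmi
Rhumb: Δφ = +0.7121, Δλ = +1.3387, Δψ = +0.9114, q = Δφ/Δψ = 0.7813 → d_rh = R√(Δφ²+q²Δλ²) = 4345.1 nmi
Excess = (4345.1 − 4215.8) / 4215.8 = 129.3 / 4215.8 = 3.07% ≈ 3.1%

3.1%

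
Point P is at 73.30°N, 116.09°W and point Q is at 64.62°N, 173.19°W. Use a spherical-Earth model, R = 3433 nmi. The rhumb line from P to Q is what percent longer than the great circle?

Great circle: σ = 0.3701 rad → d_gc = Rσ = 1270.7 nmi
Rhumb: Δφ = -0.1515, Δλ = -0.9966, Δψ = -0.4280, q = Δφ/Δψ = 0.3540 → d_rh = R√(Δφ²+q²Δλ²) = 1318.0 nmi
Excess = (1318.0 − 1270.7) / 1270.7 = 47.3 / 1270.7 = 3.72% ≈ 3.7%

3.7%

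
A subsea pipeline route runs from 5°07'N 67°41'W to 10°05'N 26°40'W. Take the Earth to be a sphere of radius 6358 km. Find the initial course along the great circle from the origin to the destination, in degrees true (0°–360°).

N = sin Δλ·cos φ₂ = +0.6461;  D = cos φ₁ sin φ₂ − sin φ₁ cos φ₂ cos Δλ = +0.1081
initial course = atan2(N, D) = 80.50°

80.5°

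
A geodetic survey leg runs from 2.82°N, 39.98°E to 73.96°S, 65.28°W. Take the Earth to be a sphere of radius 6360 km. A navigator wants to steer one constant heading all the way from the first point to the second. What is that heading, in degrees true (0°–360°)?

Δψ = ln[tan(π/4+φ₂/2)/tan(π/4+φ₁/2)] = -2.0090
Δλ = -1.8371 rad (taken the short way round)
course = atan2(Δλ, Δψ) = 222.44°

222.4°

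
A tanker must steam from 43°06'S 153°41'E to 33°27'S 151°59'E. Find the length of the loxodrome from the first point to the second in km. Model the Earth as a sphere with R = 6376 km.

1084 km

Rhumb course C = atan2(Δλ, Δψ) with Δψ = ln[tan(π/4+φ₂/2)/tan(π/4+φ₁/2)] = +0.2151, Δλ = -0.0297 → C = 352.15°
d = R·|Δφ| / |cos C| = 6376·0.16842 / 0.99062 = 1084 km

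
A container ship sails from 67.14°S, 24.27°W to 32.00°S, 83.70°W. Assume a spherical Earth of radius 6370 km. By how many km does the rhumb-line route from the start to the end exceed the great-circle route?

155 km

Great circle: cos σ = sin φ₁ sin φ₂ + cos φ₁ cos φ₂ cos Δλ,  σ = 0.8555 rad → d_gc = 5449.4 km
Rhumb line: Δψ = +1.0086, q = Δφ/Δψ = 0.6081, d_rh = R√(Δφ²+q²Δλ²) = 5604.1 km
Excess = 5604.1 − 5449.4 = 154.7 ≈ 155 km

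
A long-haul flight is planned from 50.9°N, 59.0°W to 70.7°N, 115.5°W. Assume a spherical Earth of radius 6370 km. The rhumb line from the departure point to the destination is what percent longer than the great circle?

Great circle: σ = 0.5596 rad → d_gc = Rσ = 3564.5 km
Rhumb: Δφ = +0.3456, Δλ = -0.9861, Δψ = +0.7364, q = Δφ/Δψ = 0.4693 → d_rh = R√(Δφ²+q²Δλ²) = 3679.0 km
Excess = (3679.0 − 3564.5) / 3564.5 = 114.5 / 3564.5 = 3.21% ≈ 3.2%

3.2%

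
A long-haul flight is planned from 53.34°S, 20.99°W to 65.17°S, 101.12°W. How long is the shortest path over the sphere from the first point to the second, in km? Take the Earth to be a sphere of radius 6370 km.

cos σ = sin φ₁ sin φ₂ + cos φ₁ cos φ₂ cos Δλ
      = sin(-53.34°)sin(-65.17°) + cos(-53.34°)cos(-65.17°)cos(-80.13°) = 0.7710
σ = 39.555° → d = Rσ = 6370·0.69037 = 4398 km

4398 km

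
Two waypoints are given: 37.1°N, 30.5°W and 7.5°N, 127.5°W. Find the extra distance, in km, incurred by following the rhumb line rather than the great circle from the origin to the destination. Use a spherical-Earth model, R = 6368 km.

246 km

Great circle: cos σ = sin φ₁ sin φ₂ + cos φ₁ cos φ₂ cos Δλ,  σ = 1.5884 rad → d_gc = 10115.1 km
Rhumb line: Δψ = -0.5669, q = Δφ/Δψ = 0.9113, d_rh = R√(Δφ²+q²Δλ²) = 10360.8 km
Excess = 10360.8 − 10115.1 = 245.7 ≈ 246 km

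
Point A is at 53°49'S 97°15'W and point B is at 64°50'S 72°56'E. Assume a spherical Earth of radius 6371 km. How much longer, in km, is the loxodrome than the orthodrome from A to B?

Great circle: cos σ = sin φ₁ sin φ₂ + cos φ₁ cos φ₂ cos Δλ,  σ = 1.0666 rad → d_gc = 6795.1 km
Rhumb line: Δψ = -0.3808, q = Δφ/Δψ = 0.5049, d_rh = R√(Δφ²+q²Δλ²) = 9632.1 km
Excess = 9632.1 − 6795.1 = 2837.0 ≈ 2837 km

2837 km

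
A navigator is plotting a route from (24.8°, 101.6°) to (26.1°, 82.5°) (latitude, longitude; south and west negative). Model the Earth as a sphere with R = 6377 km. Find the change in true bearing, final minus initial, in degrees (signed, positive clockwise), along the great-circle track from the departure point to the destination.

At departure: θ₁ = atan2(sin Δλ cos φ₂, cos φ₁ sin φ₂ − sin φ₁ cos φ₂ cos Δλ) = 278.41°
At arrival: θ₂ = atan2(sin Δλ cos φ₁, −cos φ₂ sin φ₁ + sin φ₂ cos φ₁ cos Δλ) = 270.14°
Δθ = θ₂ − θ₁ = -8.3°

-8.3°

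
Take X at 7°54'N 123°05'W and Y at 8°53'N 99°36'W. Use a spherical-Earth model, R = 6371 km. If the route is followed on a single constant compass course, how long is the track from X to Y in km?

2586 km

Δψ = ln[tan(π/4+φ₂/2)/tan(π/4+φ₁/2)] = +0.0173;  Δφ = +0.0172 rad,  Δλ = +0.4099 rad
q = Δφ/Δψ = 0.9893
d = R·√(Δφ² + q²Δλ²) = 6371·0.40583 = 2586 km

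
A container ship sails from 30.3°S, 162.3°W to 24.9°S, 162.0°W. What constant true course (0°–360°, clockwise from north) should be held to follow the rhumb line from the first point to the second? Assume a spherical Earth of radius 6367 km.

Meridional parts: M(φ₁)=-0.5554, M(φ₂)=-0.4490 → ΔM = +0.1064;  Δλ = +0.0052 rad
tan C = Δλ / ΔM = +0.0492 → C = 2.82°

2.8°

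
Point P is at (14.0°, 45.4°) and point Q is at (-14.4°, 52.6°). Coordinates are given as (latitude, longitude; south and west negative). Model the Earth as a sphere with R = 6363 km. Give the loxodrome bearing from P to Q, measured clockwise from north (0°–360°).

Meridional parts: M(φ₁)=+0.2468, M(φ₂)=-0.2540 → ΔM = -0.5008;  Δλ = +0.1257 rad
tan C = Δλ / ΔM = -0.2509 → C = 165.91°

165.9°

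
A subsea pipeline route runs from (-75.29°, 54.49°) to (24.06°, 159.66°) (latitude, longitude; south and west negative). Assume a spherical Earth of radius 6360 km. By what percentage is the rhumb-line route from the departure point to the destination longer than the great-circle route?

Great circle: σ = 2.0432 rad → d_gc = Rσ = 12994.6 km
Rhumb: Δφ = +1.7340, Δλ = +1.8356, Δψ = +2.4802, q = Δφ/Δψ = 0.6991 → d_rh = R√(Δφ²+q²Δλ²) = 13719.9 km
Excess = (13719.9 − 12994.6) / 12994.6 = 725.3 / 12994.6 = 5.58% ≈ 5.6%

5.6%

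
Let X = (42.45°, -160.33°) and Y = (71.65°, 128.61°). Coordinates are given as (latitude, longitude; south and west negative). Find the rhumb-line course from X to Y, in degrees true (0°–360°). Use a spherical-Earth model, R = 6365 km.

309.0°

Δψ = ln[tan(π/4+φ₂/2)/tan(π/4+φ₁/2)] = +1.0034
Δλ = -1.2402 rad (taken the short way round)
course = atan2(Δλ, Δψ) = 308.97°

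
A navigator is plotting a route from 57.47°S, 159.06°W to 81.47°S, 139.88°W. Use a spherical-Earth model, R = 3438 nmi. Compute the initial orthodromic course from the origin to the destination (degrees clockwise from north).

173.3°

N = sin Δλ·cos φ₂ = +0.0487;  D = cos φ₁ sin φ₂ − sin φ₁ cos φ₂ cos Δλ = -0.4137
initial course = atan2(N, D) = 173.28°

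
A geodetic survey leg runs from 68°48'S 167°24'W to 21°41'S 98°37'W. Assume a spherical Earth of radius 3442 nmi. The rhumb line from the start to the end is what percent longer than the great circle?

Great circle: σ = 1.0859 rad → d_gc = Rσ = 3737.8 nmi
Rhumb: Δφ = +0.8223, Δλ = +1.2005, Δψ = +1.2881, q = Δφ/Δψ = 0.6384 → d_rh = R√(Δφ²+q²Δλ²) = 3869.3 nmi
Excess = (3869.3 − 3737.8) / 3737.8 = 131.5 / 3737.8 = 3.52% ≈ 3.5%

3.5%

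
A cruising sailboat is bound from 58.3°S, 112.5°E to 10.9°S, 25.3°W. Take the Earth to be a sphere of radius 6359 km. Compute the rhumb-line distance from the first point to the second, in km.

12965 km

Δψ = ln[tan(π/4+φ₂/2)/tan(π/4+φ₁/2)] = +1.0677;  Δφ = +0.8273 rad,  Δλ = -2.4051 rad
q = Δφ/Δψ = 0.7748
d = R·√(Δφ² + q²Δλ²) = 6359·2.03892 = 12965 km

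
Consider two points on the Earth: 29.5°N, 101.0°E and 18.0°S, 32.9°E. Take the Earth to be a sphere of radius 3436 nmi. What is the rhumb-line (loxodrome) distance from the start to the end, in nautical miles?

Δψ = ln[tan(π/4+φ₂/2)/tan(π/4+φ₁/2)] = -0.8587;  Δφ = -0.8290 rad,  Δλ = -1.1886 rad
q = Δφ/Δψ = 0.9654
d = R·√(Δφ² + q²Δλ²) = 3436·1.41563 = 4864 nmi

4864 nmi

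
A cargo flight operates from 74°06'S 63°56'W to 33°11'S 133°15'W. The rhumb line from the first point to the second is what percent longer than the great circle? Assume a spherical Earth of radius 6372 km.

Great circle: σ = 0.9181 rad → d_gc = Rσ = 5849.9 km
Rhumb: Δφ = +0.7141, Δλ = -1.2098, Δψ = +1.3541, q = Δφ/Δψ = 0.5274 → d_rh = R√(Δφ²+q²Δλ²) = 6102.1 km
Excess = (6102.1 − 5849.9) / 5849.9 = 252.2 / 5849.9 = 4.31% ≈ 4.3%

4.3%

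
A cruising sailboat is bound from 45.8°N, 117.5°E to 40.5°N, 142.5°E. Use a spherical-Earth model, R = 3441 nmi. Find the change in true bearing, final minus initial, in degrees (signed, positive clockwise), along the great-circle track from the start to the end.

+17.3°

At departure: θ₁ = atan2(sin Δλ cos φ₂, cos φ₁ sin φ₂ − sin φ₁ cos φ₂ cos Δλ) = 97.32°
At arrival: θ₂ = atan2(sin Δλ cos φ₁, −cos φ₂ sin φ₁ + sin φ₂ cos φ₁ cos Δλ) = 114.58°
Δθ = θ₂ − θ₁ = +17.3°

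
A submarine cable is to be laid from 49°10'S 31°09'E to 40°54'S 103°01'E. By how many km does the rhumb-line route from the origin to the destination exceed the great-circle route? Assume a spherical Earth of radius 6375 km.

Great circle: cos σ = sin φ₁ sin φ₂ + cos φ₁ cos φ₂ cos Δλ,  σ = 0.8643 rad → d_gc = 5509.7 km
Rhumb line: Δψ = +0.2047, q = Δφ/Δψ = 0.7048, d_rh = R√(Δφ²+q²Δλ²) = 5710.7 km
Excess = 5710.7 − 5509.7 = 201.0 ≈ 201 km

201 km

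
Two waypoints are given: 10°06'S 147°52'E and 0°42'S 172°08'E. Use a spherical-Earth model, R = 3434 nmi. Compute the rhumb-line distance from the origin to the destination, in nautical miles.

Rhumb course C = atan2(Δλ, Δψ) with Δψ = ln[tan(π/4+φ₂/2)/tan(π/4+φ₁/2)] = +0.1650, Δλ = +0.4235 → C = 68.72°
d = R·|Δφ| / |cos C| = 3434·0.16406 / 0.36297 = 1552 nmi

1552 nmi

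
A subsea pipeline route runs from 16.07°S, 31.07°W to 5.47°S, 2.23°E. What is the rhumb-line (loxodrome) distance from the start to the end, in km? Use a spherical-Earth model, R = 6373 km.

Rhumb course C = atan2(Δλ, Δψ) with Δψ = ln[tan(π/4+φ₂/2)/tan(π/4+φ₁/2)] = +0.1886, Δλ = +0.5812 → C = 72.02°
d = R·|Δφ| / |cos C| = 6373·0.18500 / 0.30868 = 3820 km

3820 km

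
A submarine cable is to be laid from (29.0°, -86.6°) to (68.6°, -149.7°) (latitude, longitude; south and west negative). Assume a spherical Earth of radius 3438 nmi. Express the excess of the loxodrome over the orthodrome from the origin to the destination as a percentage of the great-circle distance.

Great circle: σ = 0.9326 rad → d_gc = Rσ = 3206.2 nmi
Rhumb: Δφ = +0.6912, Δλ = -1.1013, Δψ = +1.1370, q = Δφ/Δψ = 0.6079 → d_rh = R√(Δφ²+q²Δλ²) = 3308.1 nmi
Excess = (3308.1 − 3206.2) / 3206.2 = 101.9 / 3206.2 = 3.18% ≈ 3.2%

3.2%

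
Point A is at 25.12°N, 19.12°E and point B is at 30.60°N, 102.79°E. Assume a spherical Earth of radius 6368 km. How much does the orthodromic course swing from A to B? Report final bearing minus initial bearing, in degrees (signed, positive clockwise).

+45.4°

Initial bearing θ₁ = atan2(sin Δλ cos φ₂, cos φ₁ sin φ₂ − sin φ₁ cos φ₂ cos Δλ) = 63.82°
Final bearing θ₂ = (initial bearing from the destination back to the start) + 180° = 109.27°
Δθ = θ₂ − θ₁ = +45.4°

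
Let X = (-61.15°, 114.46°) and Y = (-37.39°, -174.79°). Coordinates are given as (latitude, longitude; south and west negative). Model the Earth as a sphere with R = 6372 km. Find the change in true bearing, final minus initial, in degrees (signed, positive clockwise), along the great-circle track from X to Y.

-57.6°

At departure: θ₁ = atan2(sin Δλ cos φ₂, cos φ₁ sin φ₂ − sin φ₁ cos φ₂ cos Δλ) = 94.84°
At arrival: θ₂ = atan2(sin Δλ cos φ₁, −cos φ₂ sin φ₁ + sin φ₂ cos φ₁ cos Δλ) = 37.24°
Δθ = θ₂ − θ₁ = -57.6°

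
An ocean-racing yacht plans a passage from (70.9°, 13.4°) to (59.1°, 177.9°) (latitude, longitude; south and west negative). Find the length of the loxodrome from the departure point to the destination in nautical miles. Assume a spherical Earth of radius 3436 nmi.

4154 nmi

Rhumb course C = atan2(Δλ, Δψ) with Δψ = ln[tan(π/4+φ₂/2)/tan(π/4+φ₁/2)] = -0.4964, Δλ = +2.8711 → C = 99.81°
d = R·|Δφ| / |cos C| = 3436·0.20595 / 0.17037 = 4154 nmi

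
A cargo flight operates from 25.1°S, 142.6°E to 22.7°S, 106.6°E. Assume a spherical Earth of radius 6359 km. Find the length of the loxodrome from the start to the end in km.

3662 km

Δψ = ln[tan(π/4+φ₂/2)/tan(π/4+φ₁/2)] = +0.0458;  Δφ = +0.0419 rad,  Δλ = -0.6283 rad
q = Δφ/Δψ = 0.9142
d = R·√(Δφ² + q²Δλ²) = 6359·0.57591 = 3662 km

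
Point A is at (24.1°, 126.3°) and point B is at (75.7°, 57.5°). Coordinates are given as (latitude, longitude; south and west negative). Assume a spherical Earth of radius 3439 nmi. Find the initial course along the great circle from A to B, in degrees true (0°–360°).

344.8°

N = sin Δλ·cos φ₂ = -0.2303;  D = cos φ₁ sin φ₂ − sin φ₁ cos φ₂ cos Δλ = +0.8481
initial course = atan2(N, D) = 344.81°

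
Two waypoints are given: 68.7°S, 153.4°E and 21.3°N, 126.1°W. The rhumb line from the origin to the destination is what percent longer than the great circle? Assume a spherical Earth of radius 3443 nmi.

Great circle: σ = 1.8573 rad → d_gc = Rσ = 6394.6 nmi
Rhumb: Δφ = +1.5708, Δλ = +1.4050, Δψ = +2.0517, q = Δφ/Δψ = 0.7656 → d_rh = R√(Δφ²+q²Δλ²) = 6554.8 nmi
Excess = (6554.8 − 6394.6) / 6394.6 = 160.2 / 6394.6 = 2.51% ≈ 2.5%

2.5%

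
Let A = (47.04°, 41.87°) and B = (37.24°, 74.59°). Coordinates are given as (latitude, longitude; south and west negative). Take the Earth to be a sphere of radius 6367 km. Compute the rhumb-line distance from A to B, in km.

2900 km

Rhumb course C = atan2(Δλ, Δψ) with Δψ = ln[tan(π/4+φ₂/2)/tan(π/4+φ₁/2)] = -0.2314, Δλ = +0.5711 → C = 112.06°
d = R·|Δφ| / |cos C| = 6367·0.17104 / 0.37556 = 2900 km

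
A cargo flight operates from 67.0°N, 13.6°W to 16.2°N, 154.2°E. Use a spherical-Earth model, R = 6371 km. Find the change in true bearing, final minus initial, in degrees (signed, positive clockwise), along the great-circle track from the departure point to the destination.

At departure: θ₁ = atan2(sin Δλ cos φ₂, cos φ₁ sin φ₂ − sin φ₁ cos φ₂ cos Δλ) = 11.78°
At arrival: θ₂ = atan2(sin Δλ cos φ₁, −cos φ₂ sin φ₁ + sin φ₂ cos φ₁ cos Δλ) = 175.23°
Δθ = θ₂ − θ₁ = +163.5°

+163.5°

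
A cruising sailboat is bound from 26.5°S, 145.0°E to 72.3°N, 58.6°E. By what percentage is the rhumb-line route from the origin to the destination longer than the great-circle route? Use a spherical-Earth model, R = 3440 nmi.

Great circle: σ = 1.9910 rad → d_gc = Rσ = 6849.2 nmi
Rhumb: Δφ = +1.7244, Δλ = -1.5080, Δψ = +2.3398, q = Δφ/Δψ = 0.7370 → d_rh = R√(Δφ²+q²Δλ²) = 7057.1 nmi
Excess = (7057.1 − 6849.2) / 6849.2 = 207.9 / 6849.2 = 3.04% ≈ 3.0%

3.0%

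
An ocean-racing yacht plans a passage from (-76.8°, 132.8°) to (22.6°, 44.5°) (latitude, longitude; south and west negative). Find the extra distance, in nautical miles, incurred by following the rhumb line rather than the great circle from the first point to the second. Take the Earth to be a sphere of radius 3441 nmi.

265 nmi

Great circle: cos σ = sin φ₁ sin φ₂ + cos φ₁ cos φ₂ cos Δλ,  σ = 1.9475 rad → d_gc = 6701.5 nmi
Rhumb line: Δψ = +2.5618, q = Δφ/Δψ = 0.6772, d_rh = R√(Δφ²+q²Δλ²) = 6966.6 nmi
Excess = 6966.6 − 6701.5 = 265.1 ≈ 265 nmi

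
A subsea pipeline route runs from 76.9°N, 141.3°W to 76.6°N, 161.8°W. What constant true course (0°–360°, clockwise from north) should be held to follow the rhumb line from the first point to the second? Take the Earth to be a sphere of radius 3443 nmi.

266.3°

Δψ = ln[tan(π/4+φ₂/2)/tan(π/4+φ₁/2)] = -0.0228
Δλ = -0.3578 rad (taken the short way round)
course = atan2(Δλ, Δψ) = 266.35°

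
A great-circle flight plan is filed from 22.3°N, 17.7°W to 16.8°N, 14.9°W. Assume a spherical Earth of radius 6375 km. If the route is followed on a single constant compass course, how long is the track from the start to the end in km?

679 km

Rhumb course C = atan2(Δλ, Δψ) with Δψ = ln[tan(π/4+φ₂/2)/tan(π/4+φ₁/2)] = -0.1019, Δλ = +0.0489 → C = 154.38°
d = R·|Δφ| / |cos C| = 6375·0.09599 / 0.90169 = 679 km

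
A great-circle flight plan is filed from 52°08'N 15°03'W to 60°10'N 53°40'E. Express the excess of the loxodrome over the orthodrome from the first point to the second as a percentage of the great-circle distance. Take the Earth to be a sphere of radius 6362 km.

4.5%

Great circle: σ = 0.6507 rad → d_gc = Rσ = 4139.7 km
Rhumb: Δφ = +0.1402, Δλ = +1.1993, Δψ = +0.2528, q = Δφ/Δψ = 0.5545 → d_rh = R√(Δφ²+q²Δλ²) = 4324.1 km
Excess = (4324.1 − 4139.7) / 4139.7 = 184.4 / 4139.7 = 4.454% ≈ 4.5%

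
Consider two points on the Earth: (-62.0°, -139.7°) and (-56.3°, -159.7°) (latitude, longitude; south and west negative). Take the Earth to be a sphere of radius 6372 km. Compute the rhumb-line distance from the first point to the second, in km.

Δψ = ln[tan(π/4+φ₂/2)/tan(π/4+φ₁/2)] = +0.1945;  Δφ = +0.0995 rad,  Δλ = -0.3491 rad
q = Δφ/Δψ = 0.5114
d = R·√(Δφ² + q²Δλ²) = 6372·0.20436 = 1302 km

1302 km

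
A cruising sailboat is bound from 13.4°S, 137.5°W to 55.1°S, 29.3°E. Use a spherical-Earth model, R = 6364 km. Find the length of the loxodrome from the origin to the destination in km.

Δψ = ln[tan(π/4+φ₂/2)/tan(π/4+φ₁/2)] = -0.9212;  Δφ = -0.7278 rad,  Δλ = +2.9112 rad
q = Δφ/Δψ = 0.7900
d = R·√(Δφ² + q²Δλ²) = 6364·2.41232 = 15352 km

15352 km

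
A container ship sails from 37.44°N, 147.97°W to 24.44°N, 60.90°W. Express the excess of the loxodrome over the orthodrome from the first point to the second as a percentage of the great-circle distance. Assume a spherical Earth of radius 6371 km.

Great circle: σ = 1.2782 rad → d_gc = Rσ = 8143.2 km
Rhumb: Δφ = -0.2269, Δλ = +1.5197, Δψ = -0.2655, q = Δφ/Δψ = 0.8545 → d_rh = R√(Δφ²+q²Δλ²) = 8398.7 km
Excess = (8398.7 − 8143.2) / 8143.2 = 255.5 / 8143.2 = 3.14% ≈ 3.1%

3.1%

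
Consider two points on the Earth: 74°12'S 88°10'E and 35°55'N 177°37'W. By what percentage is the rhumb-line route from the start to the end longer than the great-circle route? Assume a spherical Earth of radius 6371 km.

Great circle: σ = 2.1903 rad → d_gc = Rσ = 13954.6 km
Rhumb: Δφ = +1.9219, Δλ = +1.6444, Δψ = +2.6475, q = Δφ/Δψ = 0.7259 → d_rh = R√(Δφ²+q²Δλ²) = 14414.0 km
Excess = (14414.0 − 13954.6) / 13954.6 = 459.4 / 13954.6 = 3.29% ≈ 3.3%

3.3%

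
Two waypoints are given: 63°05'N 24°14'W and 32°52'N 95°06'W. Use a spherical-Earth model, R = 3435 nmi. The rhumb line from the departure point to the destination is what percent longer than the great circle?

3.9%

Great circle: σ = 0.9166 rad → d_gc = Rσ = 3148.5 nmi
Rhumb: Δφ = -0.5274, Δλ = -1.2369, Δψ = -0.8220, q = Δφ/Δψ = 0.6415 → d_rh = R√(Δφ²+q²Δλ²) = 3272.8 nmi
Excess = (3272.8 − 3148.5) / 3148.5 = 124.3 / 3148.5 = 3.948% ≈ 3.9%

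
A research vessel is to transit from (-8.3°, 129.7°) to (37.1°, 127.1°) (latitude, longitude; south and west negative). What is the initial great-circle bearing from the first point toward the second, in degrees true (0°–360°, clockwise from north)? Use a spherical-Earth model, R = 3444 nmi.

θ = atan2( sin Δλ·cos φ₂ ,  cos φ₁ sin φ₂ − sin φ₁ cos φ₂ cos Δλ )
  = atan2(-0.0362, +0.7119) = 357.09°

357.1°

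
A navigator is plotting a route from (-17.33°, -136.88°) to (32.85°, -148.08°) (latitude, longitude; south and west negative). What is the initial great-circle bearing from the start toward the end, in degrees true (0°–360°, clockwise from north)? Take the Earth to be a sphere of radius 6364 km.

347.9°

N = sin Δλ·cos φ₂ = -0.1632;  D = cos φ₁ sin φ₂ − sin φ₁ cos φ₂ cos Δλ = +0.7633
initial course = atan2(N, D) = 347.93°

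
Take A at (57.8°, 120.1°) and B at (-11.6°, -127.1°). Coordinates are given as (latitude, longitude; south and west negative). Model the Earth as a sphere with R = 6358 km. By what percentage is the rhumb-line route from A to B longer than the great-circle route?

4.8%

Great circle: σ = 1.9524 rad → d_gc = Rσ = 12413.5 km
Rhumb: Δφ = -1.2113, Δλ = +1.9687, Δψ = -1.4464, q = Δφ/Δψ = 0.8374 → d_rh = R√(Δφ²+q²Δλ²) = 13006.9 km
Excess = (13006.9 − 12413.5) / 12413.5 = 593.4 / 12413.5 = 4.78% ≈ 4.8%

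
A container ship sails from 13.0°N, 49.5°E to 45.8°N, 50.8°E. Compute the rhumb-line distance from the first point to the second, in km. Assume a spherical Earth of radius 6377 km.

Δψ = ln[tan(π/4+φ₂/2)/tan(π/4+φ₁/2)] = +0.6724;  Δφ = +0.5725 rad,  Δλ = +0.0227 rad
q = Δφ/Δψ = 0.8514
d = R·√(Δφ² + q²Δλ²) = 6377·0.57279 = 3653 km

3653 km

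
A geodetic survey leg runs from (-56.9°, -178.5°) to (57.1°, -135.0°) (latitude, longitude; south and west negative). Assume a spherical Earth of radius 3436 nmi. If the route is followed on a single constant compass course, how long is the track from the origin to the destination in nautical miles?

Δψ = ln[tan(π/4+φ₂/2)/tan(π/4+φ₁/2)] = +2.4334;  Δφ = +1.9897 rad,  Δλ = +0.7592 rad
q = Δφ/Δψ = 0.8177
d = R·√(Δφ² + q²Δλ²) = 3436·2.08427 = 7162 nmi

7162 nmi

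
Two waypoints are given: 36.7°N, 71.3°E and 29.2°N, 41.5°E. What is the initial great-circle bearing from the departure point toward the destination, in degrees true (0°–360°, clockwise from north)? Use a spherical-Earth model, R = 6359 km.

261.9°

θ = atan2( sin Δλ·cos φ₂ ,  cos φ₁ sin φ₂ − sin φ₁ cos φ₂ cos Δλ )
  = atan2(-0.4338, -0.0615) = 261.93°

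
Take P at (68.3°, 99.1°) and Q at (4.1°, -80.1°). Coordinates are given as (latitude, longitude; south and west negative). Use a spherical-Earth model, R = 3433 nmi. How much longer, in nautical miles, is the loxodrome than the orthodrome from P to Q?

Great circle: cos σ = sin φ₁ sin φ₂ + cos φ₁ cos φ₂ cos Δλ,  σ = 1.8779 rad → d_gc = 6447.0 nmi
Rhumb line: Δψ = -1.5804, q = Δφ/Δψ = 0.7090, d_rh = R√(Δφ²+q²Δλ²) = 8529.4 nmi
Excess = 8529.4 − 6447.0 = 2082.4 ≈ 2082 nmi

2082 nmi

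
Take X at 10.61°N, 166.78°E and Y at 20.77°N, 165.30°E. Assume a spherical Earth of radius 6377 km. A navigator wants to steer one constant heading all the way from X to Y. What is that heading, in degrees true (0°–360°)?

Meridional parts: M(φ₁)=+0.1862, M(φ₂)=+0.3707 → ΔM = +0.1845;  Δλ = -0.0258 rad
tan C = Δλ / ΔM = -0.1400 → C = 352.03°

352.0°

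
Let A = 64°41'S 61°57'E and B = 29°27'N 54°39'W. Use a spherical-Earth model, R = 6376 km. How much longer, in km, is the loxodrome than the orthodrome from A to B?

Great circle: cos σ = sin φ₁ sin φ₂ + cos φ₁ cos φ₂ cos Δλ,  σ = 2.2283 rad → d_gc = 14207.9 km
Rhumb line: Δψ = +2.0317, q = Δφ/Δψ = 0.8086, d_rh = R√(Δφ²+q²Δλ²) = 14826.6 km
Excess = 14826.6 − 14207.9 = 618.7 ≈ 619 km

619 km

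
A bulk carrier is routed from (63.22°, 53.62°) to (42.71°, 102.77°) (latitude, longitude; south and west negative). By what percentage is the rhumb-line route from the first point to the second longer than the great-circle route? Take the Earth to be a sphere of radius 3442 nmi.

Great circle: σ = 0.6057 rad → d_gc = Rσ = 2084.9 nmi
Rhumb: Δφ = -0.3580, Δλ = +0.8578, Δψ = -0.6093, q = Δφ/Δψ = 0.5875 → d_rh = R√(Δφ²+q²Δλ²) = 2127.6 nmi
Excess = (2127.6 − 2084.9) / 2084.9 = 42.7 / 2084.9 = 2.048% ≈ 2.0%

2.0%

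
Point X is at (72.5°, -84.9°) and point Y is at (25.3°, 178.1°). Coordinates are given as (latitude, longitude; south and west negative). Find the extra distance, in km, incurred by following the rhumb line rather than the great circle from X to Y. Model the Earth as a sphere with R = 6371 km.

Great circle: cos σ = sin φ₁ sin φ₂ + cos φ₁ cos φ₂ cos Δλ,  σ = 1.1870 rad → d_gc = 7562.4 km
Rhumb line: Δψ = -1.4147, q = Δφ/Δψ = 0.5823, d_rh = R√(Δφ²+q²Δλ²) = 8185.0 km
Excess = 8185.0 − 7562.4 = 622.6 ≈ 623 km

623 km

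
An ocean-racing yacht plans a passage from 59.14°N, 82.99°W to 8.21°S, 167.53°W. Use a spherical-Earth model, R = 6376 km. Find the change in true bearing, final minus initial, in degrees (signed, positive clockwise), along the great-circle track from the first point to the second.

-50.3°

At departure: θ₁ = atan2(sin Δλ cos φ₂, cos φ₁ sin φ₂ − sin φ₁ cos φ₂ cos Δλ) = 261.11°
At arrival: θ₂ = atan2(sin Δλ cos φ₁, −cos φ₂ sin φ₁ + sin φ₂ cos φ₁ cos Δλ) = 210.80°
Δθ = θ₂ − θ₁ = -50.3°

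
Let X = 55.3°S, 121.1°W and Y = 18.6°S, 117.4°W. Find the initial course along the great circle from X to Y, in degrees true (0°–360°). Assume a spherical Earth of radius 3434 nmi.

5.9°

θ = atan2( sin Δλ·cos φ₂ ,  cos φ₁ sin φ₂ − sin φ₁ cos φ₂ cos Δλ )
  = atan2(+0.0612, +0.5960) = 5.86°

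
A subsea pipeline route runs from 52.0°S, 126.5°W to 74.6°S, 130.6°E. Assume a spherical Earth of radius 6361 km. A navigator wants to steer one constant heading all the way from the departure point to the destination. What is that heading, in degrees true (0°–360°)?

Δψ = ln[tan(π/4+φ₂/2)/tan(π/4+φ₁/2)] = -0.9348
Δλ = -1.7959 rad (taken the short way round)
course = atan2(Δλ, Δψ) = 242.50°

242.5°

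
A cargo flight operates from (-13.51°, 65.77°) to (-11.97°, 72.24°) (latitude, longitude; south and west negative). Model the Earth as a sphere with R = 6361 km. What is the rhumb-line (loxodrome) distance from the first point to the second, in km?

721 km

Rhumb course C = atan2(Δλ, Δψ) with Δψ = ln[tan(π/4+φ₂/2)/tan(π/4+φ₁/2)] = +0.0276, Δλ = +0.1129 → C = 76.29°
d = R·|Δφ| / |cos C| = 6361·0.02688 / 0.23708 = 721 km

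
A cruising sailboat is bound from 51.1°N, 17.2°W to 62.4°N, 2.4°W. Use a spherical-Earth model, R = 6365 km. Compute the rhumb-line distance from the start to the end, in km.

Rhumb course C = atan2(Δλ, Δψ) with Δψ = ln[tan(π/4+φ₂/2)/tan(π/4+φ₁/2)] = +0.3631, Δλ = +0.2583 → C = 35.43°
d = R·|Δφ| / |cos C| = 6365·0.19722 / 0.81481 = 1541 km

1541 km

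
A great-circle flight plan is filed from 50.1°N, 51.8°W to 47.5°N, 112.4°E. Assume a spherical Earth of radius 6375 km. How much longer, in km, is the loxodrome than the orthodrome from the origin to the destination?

2971 km

Great circle: cos σ = sin φ₁ sin φ₂ + cos φ₁ cos φ₂ cos Δλ,  σ = 1.4216 rad → d_gc = 9062.8 km
Rhumb line: Δψ = -0.0689, q = Δφ/Δψ = 0.6585, d_rh = R√(Δφ²+q²Δλ²) = 12033.8 km
Excess = 12033.8 − 9062.8 = 2971.0 ≈ 2971 km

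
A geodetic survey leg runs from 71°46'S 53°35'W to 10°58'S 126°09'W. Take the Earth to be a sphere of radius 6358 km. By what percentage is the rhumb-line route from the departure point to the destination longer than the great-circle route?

3.6%

Great circle: σ = 1.2946 rad → d_gc = Rσ = 8231.0 km
Rhumb: Δφ = +1.0612, Δλ = -1.2665, Δψ = +1.6370, q = Δφ/Δψ = 0.6482 → d_rh = R√(Δφ²+q²Δλ²) = 8530.3 km
Excess = (8530.3 − 8231.0) / 8231.0 = 299.3 / 8231.0 = 3.64% ≈ 3.6%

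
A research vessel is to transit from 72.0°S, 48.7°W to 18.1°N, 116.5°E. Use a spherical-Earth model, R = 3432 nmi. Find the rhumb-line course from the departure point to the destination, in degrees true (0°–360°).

53.1°

Δψ = ln[tan(π/4+φ₂/2)/tan(π/4+φ₁/2)] = +2.1640
Δλ = +2.8833 rad (taken the short way round)
course = atan2(Δλ, Δψ) = 53.11°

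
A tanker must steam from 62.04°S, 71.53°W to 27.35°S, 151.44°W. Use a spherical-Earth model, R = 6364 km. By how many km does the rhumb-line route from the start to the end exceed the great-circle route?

Great circle: cos σ = sin φ₁ sin φ₂ + cos φ₁ cos φ₂ cos Δλ,  σ = 1.0716 rad → d_gc = 6819.4 km
Rhumb line: Δψ = +0.8939, q = Δφ/Δψ = 0.6773, d_rh = R√(Δφ²+q²Δλ²) = 7140.6 km
Excess = 7140.6 − 6819.4 = 321.2 ≈ 321 km

321 km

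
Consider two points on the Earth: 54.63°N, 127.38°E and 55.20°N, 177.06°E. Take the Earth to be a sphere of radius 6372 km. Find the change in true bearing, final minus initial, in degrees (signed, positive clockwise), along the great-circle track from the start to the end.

Initial bearing θ₁ = atan2(sin Δλ cos φ₂, cos φ₁ sin φ₂ − sin φ₁ cos φ₂ cos Δλ) = 68.18°
Final bearing θ₂ = (initial bearing from the destination back to the start) + 180° = 109.68°
Δθ = θ₂ − θ₁ = +41.5°

+41.5°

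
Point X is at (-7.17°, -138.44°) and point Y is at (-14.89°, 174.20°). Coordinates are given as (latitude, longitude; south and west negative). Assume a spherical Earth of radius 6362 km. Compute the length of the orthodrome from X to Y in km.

5222 km

cos σ = sin φ₁ sin φ₂ + cos φ₁ cos φ₂ cos Δλ
      = sin(-7.17°)sin(-14.89°) + cos(-7.17°)cos(-14.89°)cos(-47.36°) = 0.6816
σ = 47.031° → d = Rσ = 6362·0.82085 = 5222 km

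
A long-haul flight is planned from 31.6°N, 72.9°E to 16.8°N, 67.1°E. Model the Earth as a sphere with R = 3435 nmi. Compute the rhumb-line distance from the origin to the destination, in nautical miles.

942 nmi

Rhumb course C = atan2(Δλ, Δψ) with Δψ = ln[tan(π/4+φ₂/2)/tan(π/4+φ₁/2)] = -0.2843, Δλ = -0.1012 → C = 199.60°
d = R·|Δφ| / |cos C| = 3435·0.25831 / 0.94207 = 942 nmi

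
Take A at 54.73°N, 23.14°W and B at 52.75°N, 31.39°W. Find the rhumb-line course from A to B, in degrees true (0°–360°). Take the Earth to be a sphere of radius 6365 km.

Δψ = ln[tan(π/4+φ₂/2)/tan(π/4+φ₁/2)] = -0.0584
Δλ = -0.1440 rad (taken the short way round)
course = atan2(Δλ, Δψ) = 247.91°

247.9°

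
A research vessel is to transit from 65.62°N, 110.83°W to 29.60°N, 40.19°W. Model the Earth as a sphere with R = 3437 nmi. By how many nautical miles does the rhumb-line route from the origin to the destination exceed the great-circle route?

130 nmi

Great circle: cos σ = sin φ₁ sin φ₂ + cos φ₁ cos φ₂ cos Δλ,  σ = 0.9657 rad → d_gc = 3319.0 nmi
Rhumb line: Δψ = -0.9911, q = Δφ/Δψ = 0.6343, d_rh = R√(Δφ²+q²Δλ²) = 3448.7 nmi
Excess = 3448.7 − 3319.0 = 129.7 ≈ 130 nmi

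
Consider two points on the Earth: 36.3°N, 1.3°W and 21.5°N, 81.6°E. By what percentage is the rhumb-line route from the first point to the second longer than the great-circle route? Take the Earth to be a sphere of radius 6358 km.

2.5%

Great circle: σ = 1.2560 rad → d_gc = Rσ = 7985.4 km
Rhumb: Δφ = -0.2583, Δλ = +1.4469, Δψ = -0.2964, q = Δφ/Δψ = 0.8715 → d_rh = R√(Δφ²+q²Δλ²) = 8183.9 km
Excess = (8183.9 − 7985.4) / 7985.4 = 198.5 / 7985.4 = 2.49% ≈ 2.5%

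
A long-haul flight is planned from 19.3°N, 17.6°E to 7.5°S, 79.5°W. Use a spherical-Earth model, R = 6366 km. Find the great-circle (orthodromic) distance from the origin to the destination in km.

11015 km

cos σ = sin φ₁ sin φ₂ + cos φ₁ cos φ₂ cos Δλ
      = sin(19.30°)sin(-7.50°) + cos(19.30°)cos(-7.50°)cos(-97.10°) = -0.1588
σ = 99.137° → d = Rσ = 6366·1.73027 = 11015 km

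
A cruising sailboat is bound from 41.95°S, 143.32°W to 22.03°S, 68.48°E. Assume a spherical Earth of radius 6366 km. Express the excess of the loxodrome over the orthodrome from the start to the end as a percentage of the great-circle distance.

Great circle: σ = 1.9126 rad → d_gc = Rσ = 12175.7 km
Rhumb: Δφ = +0.3477, Δλ = -2.5866, Δψ = +0.4137, q = Δφ/Δψ = 0.8405 → d_rh = R√(Δφ²+q²Δλ²) = 14015.3 km
Excess = (14015.3 − 12175.7) / 12175.7 = 1839.6 / 12175.7 = 15.11% ≈ 15.1%

15.1%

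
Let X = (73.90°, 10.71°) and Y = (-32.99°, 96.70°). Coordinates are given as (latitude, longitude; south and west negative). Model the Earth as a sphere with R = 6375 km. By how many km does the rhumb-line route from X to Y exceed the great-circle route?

Great circle: cos σ = sin φ₁ sin φ₂ + cos φ₁ cos φ₂ cos Δλ,  σ = 2.1023 rad → d_gc = 13402.5 km
Rhumb line: Δψ = -2.5665, q = Δφ/Δψ = 0.7269, d_rh = R√(Δφ²+q²Δλ²) = 13777.3 km
Excess = 13777.3 − 13402.5 = 374.8 ≈ 375 km

375 km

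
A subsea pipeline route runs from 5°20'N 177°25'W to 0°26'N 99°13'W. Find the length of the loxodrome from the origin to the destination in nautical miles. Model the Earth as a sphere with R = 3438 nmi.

4694 nmi

Δψ = ln[tan(π/4+φ₂/2)/tan(π/4+φ₁/2)] = -0.0857;  Δφ = -0.0855 rad,  Δλ = +1.3648 rad
q = Δφ/Δψ = 0.9984
d = R·√(Δφ² + q²Δλ²) = 3438·1.36538 = 4694 nmi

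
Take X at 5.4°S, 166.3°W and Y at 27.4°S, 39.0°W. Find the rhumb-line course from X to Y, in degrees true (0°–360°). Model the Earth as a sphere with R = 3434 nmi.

100.3°

Meridional parts: M(φ₁)=-0.0944, M(φ₂)=-0.4976 → ΔM = -0.4032;  Δλ = +2.2218 rad
tan C = Δλ / ΔM = -5.5107 → C = 100.29°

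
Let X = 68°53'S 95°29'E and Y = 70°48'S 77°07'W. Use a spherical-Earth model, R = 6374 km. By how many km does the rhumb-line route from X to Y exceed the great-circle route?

2140 km

Great circle: cos σ = sin φ₁ sin φ₂ + cos φ₁ cos φ₂ cos Δλ,  σ = 0.7021 rad → d_gc = 4475.4 km
Rhumb line: Δψ = -0.0971, q = Δφ/Δψ = 0.3444, d_rh = R√(Δφ²+q²Δλ²) = 6615.6 km
Excess = 6615.6 − 4475.4 = 2140.2 ≈ 2140 km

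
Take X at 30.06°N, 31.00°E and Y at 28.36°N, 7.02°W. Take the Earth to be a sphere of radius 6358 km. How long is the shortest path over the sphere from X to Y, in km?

3670 km

Haversine: a = sin²(Δφ/2)+cos φ₁ cos φ₂ sin²(Δλ/2) = 0.08103;  σ = 2·atan2(√a,√(1−a))
σ = 33.077° → d = Rσ = 6358·0.57730 = 3670 km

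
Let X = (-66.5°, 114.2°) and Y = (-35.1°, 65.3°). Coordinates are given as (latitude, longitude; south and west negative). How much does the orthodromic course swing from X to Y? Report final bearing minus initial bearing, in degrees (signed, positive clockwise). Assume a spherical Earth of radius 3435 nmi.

Initial bearing θ₁ = atan2(sin Δλ cos φ₂, cos φ₁ sin φ₂ − sin φ₁ cos φ₂ cos Δλ) = 293.18°
Final bearing θ₂ = (initial bearing from the destination back to the start) + 180° = 333.38°
Δθ = θ₂ − θ₁ = +40.2°

+40.2°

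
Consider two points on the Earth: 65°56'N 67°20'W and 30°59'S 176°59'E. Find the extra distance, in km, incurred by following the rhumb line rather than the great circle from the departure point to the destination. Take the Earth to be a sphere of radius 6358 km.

617 km

Great circle: cos σ = sin φ₁ sin φ₂ + cos φ₁ cos φ₂ cos Δλ,  σ = 2.2415 rad → d_gc = 14251.6 km
Rhumb line: Δψ = -2.1149, q = Δφ/Δψ = 0.7998, d_rh = R√(Δφ²+q²Δλ²) = 14868.7 km
Excess = 14868.7 − 14251.6 = 617.1 ≈ 617 km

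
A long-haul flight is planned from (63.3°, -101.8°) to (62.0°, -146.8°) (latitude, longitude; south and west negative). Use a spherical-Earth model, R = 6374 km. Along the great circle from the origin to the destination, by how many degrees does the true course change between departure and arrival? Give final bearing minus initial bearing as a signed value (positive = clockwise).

Initial bearing θ₁ = atan2(sin Δλ cos φ₂, cos φ₁ sin φ₂ − sin φ₁ cos φ₂ cos Δλ) = 286.79°
Final bearing θ₂ = (initial bearing from the destination back to the start) + 180° = 246.39°
Δθ = θ₂ − θ₁ = -40.4°

-40.4°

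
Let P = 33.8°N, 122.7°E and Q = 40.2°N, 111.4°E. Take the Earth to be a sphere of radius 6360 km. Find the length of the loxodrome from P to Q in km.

1227 km

Δψ = ln[tan(π/4+φ₂/2)/tan(π/4+φ₁/2)] = +0.1400;  Δφ = +0.1117 rad,  Δλ = -0.1972 rad
q = Δφ/Δψ = 0.7977
d = R·√(Δφ² + q²Δλ²) = 6360·0.19295 = 1227 km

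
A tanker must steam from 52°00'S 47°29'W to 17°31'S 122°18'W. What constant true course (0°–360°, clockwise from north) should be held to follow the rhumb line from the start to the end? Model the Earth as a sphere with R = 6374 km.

Δψ = ln[tan(π/4+φ₂/2)/tan(π/4+φ₁/2)] = +0.7556
Δλ = -1.3058 rad (taken the short way round)
course = atan2(Δλ, Δψ) = 300.05°

300.1°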